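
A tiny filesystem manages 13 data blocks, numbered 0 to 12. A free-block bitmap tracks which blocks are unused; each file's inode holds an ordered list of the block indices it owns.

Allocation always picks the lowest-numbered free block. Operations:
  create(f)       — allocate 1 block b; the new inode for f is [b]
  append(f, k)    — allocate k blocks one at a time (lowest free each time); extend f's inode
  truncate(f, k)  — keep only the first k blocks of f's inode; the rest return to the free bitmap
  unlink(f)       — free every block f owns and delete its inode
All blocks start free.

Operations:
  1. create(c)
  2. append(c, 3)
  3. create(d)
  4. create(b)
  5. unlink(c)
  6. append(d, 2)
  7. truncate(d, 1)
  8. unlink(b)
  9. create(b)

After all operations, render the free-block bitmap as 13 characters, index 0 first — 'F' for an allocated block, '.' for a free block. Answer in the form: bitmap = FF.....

after create(c) → c:[0]  free=[F............]
after append(c, 3) → c:[0, 1, 2, 3]  free=[FFFF.........]
after create(d) → c:[0, 1, 2, 3], d:[4]  free=[FFFFF........]
after create(b) → b:[5], c:[0, 1, 2, 3], d:[4]  free=[FFFFFF.......]
after unlink(c) → b:[5], d:[4]  free=[....FF.......]
after append(d, 2) → b:[5], d:[4, 0, 1]  free=[FF..FF.......]
after truncate(d, 1) → b:[5], d:[4]  free=[....FF.......]
after unlink(b) → d:[4]  free=[....F........]
after create(b) → b:[0], d:[4]  free=[F...F........]

bitmap = F...F........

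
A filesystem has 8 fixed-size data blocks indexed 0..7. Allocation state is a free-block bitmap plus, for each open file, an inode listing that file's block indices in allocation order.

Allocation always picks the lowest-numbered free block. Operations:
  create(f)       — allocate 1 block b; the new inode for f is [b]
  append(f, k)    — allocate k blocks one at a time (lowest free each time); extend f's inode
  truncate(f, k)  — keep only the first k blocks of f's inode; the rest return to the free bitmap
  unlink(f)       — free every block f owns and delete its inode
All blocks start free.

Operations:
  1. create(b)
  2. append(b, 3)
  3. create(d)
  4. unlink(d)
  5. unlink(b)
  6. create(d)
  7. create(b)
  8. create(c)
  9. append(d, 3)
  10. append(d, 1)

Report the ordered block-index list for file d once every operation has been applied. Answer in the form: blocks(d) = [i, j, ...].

blocks(d) = [0, 3, 4, 5, 6]

  1. create(b)  ⇒  F.......  {b→[0]}
  2. append(b, 3)  ⇒  FFFF....  {b→[0, 1, 2, 3]}
  3. create(d)  ⇒  FFFFF...  {b→[0, 1, 2, 3]; d→[4]}
  4. unlink(d)  ⇒  FFFF....  {b→[0, 1, 2, 3]}
  5. unlink(b)  ⇒  ........  {}
  6. create(d)  ⇒  F.......  {d→[0]}
  7. create(b)  ⇒  FF......  {b→[1]; d→[0]}
  8. create(c)  ⇒  FFF.....  {b→[1]; c→[2]; d→[0]}
  9. append(d, 3)  ⇒  FFFFFF..  {b→[1]; c→[2]; d→[0, 3, 4, 5]}
  10. append(d, 1)  ⇒  FFFFFFF.  {b→[1]; c→[2]; d→[0, 3, 4, 5, 6]}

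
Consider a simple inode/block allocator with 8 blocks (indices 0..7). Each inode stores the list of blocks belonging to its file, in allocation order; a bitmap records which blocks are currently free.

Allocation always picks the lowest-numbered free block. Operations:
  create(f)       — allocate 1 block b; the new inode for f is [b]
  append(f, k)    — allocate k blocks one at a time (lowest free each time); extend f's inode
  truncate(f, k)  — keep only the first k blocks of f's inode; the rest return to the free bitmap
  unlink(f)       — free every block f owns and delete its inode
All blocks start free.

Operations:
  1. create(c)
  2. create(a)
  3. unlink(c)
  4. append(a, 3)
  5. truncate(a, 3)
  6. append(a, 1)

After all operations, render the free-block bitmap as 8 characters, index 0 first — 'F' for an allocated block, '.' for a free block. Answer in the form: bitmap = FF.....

bitmap = FFFF....

[1] create(c) — c=0 (map F.......)
[2] create(a) — a=1 c=0 (map FF......)
[3] unlink(c) — a=1 (map .F......)
[4] append(a, 3) — a=1,0,2,3 (map FFFF....)
[5] truncate(a, 3) — a=1,0,2 (map FFF.....)
[6] append(a, 1) — a=1,0,2,3 (map FFFF....)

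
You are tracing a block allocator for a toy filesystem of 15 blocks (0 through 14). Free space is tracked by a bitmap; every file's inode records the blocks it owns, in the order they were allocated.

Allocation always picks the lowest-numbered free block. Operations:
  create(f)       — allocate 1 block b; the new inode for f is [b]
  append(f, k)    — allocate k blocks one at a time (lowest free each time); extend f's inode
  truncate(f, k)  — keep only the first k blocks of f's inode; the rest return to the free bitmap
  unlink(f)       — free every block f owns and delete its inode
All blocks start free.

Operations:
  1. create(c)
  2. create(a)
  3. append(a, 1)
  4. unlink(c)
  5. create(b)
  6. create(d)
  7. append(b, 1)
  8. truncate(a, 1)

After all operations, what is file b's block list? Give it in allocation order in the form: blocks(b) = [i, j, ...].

after create(c) → c:[0]  free=[F..............]
after create(a) → a:[1], c:[0]  free=[FF.............]
after append(a, 1) → a:[1, 2], c:[0]  free=[FFF............]
after unlink(c) → a:[1, 2]  free=[.FF............]
after create(b) → a:[1, 2], b:[0]  free=[FFF............]
after create(d) → a:[1, 2], b:[0], d:[3]  free=[FFFF...........]
after append(b, 1) → a:[1, 2], b:[0, 4], d:[3]  free=[FFFFF..........]
after truncate(a, 1) → a:[1], b:[0, 4], d:[3]  free=[FF.FF..........]

blocks(b) = [0, 4]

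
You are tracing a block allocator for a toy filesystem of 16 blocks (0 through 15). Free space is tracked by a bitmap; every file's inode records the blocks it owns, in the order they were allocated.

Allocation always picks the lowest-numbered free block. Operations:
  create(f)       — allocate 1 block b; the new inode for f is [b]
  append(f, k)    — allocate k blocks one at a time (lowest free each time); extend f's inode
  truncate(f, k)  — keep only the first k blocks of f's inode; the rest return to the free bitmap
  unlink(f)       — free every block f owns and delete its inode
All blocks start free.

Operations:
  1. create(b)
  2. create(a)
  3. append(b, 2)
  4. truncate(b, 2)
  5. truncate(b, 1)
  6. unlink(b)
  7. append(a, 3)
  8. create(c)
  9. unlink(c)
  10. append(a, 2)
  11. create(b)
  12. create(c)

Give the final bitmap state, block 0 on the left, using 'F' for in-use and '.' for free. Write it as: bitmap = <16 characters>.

bitmap = FFFFFFFF........

[1] create(b) — b=0 (map F...............)
[2] create(a) — a=1 b=0 (map FF..............)
[3] append(b, 2) — a=1 b=0,2,3 (map FFFF............)
[4] truncate(b, 2) — a=1 b=0,2 (map FFF.............)
[5] truncate(b, 1) — a=1 b=0 (map FF..............)
[6] unlink(b) — a=1 (map .F..............)
[7] append(a, 3) — a=1,0,2,3 (map FFFF............)
[8] create(c) — a=1,0,2,3 c=4 (map FFFFF...........)
[9] unlink(c) — a=1,0,2,3 (map FFFF............)
[10] append(a, 2) — a=1,0,2,3,4,5 (map FFFFFF..........)
[11] create(b) — a=1,0,2,3,4,5 b=6 (map FFFFFFF.........)
[12] create(c) — a=1,0,2,3,4,5 b=6 c=7 (map FFFFFFFF........)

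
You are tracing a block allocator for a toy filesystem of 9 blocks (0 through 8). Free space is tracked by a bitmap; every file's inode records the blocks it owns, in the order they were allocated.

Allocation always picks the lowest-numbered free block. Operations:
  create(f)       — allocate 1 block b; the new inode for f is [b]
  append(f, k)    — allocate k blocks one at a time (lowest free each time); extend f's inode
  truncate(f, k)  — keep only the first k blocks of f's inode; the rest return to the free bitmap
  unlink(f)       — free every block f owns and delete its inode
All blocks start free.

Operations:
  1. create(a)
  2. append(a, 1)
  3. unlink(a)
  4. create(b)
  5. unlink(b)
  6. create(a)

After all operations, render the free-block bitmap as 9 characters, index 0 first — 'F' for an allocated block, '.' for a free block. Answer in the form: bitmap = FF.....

  1. create(a)  ⇒  F........  {a→[0]}
  2. append(a, 1)  ⇒  FF.......  {a→[0, 1]}
  3. unlink(a)  ⇒  .........  {}
  4. create(b)  ⇒  F........  {b→[0]}
  5. unlink(b)  ⇒  .........  {}
  6. create(a)  ⇒  F........  {a→[0]}

bitmap = F........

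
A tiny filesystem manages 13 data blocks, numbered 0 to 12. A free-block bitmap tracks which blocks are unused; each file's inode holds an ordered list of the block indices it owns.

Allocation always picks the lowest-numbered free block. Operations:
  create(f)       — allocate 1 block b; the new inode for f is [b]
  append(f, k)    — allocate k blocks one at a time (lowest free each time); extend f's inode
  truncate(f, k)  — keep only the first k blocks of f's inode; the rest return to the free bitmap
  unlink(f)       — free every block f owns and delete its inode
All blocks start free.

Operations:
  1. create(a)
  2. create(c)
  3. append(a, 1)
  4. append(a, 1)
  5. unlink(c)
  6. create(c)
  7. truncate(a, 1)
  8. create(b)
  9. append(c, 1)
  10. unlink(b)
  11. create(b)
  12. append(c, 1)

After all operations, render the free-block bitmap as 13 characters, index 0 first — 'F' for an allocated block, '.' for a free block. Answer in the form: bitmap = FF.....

  1. create(a)  ⇒  F............  {a→[0]}
  2. create(c)  ⇒  FF...........  {a→[0]; c→[1]}
  3. append(a, 1)  ⇒  FFF..........  {a→[0, 2]; c→[1]}
  4. append(a, 1)  ⇒  FFFF.........  {a→[0, 2, 3]; c→[1]}
  5. unlink(c)  ⇒  F.FF.........  {a→[0, 2, 3]}
  6. create(c)  ⇒  FFFF.........  {a→[0, 2, 3]; c→[1]}
  7. truncate(a, 1)  ⇒  FF...........  {a→[0]; c→[1]}
  8. create(b)  ⇒  FFF..........  {a→[0]; b→[2]; c→[1]}
  9. append(c, 1)  ⇒  FFFF.........  {a→[0]; b→[2]; c→[1, 3]}
  10. unlink(b)  ⇒  FF.F.........  {a→[0]; c→[1, 3]}
  11. create(b)  ⇒  FFFF.........  {a→[0]; b→[2]; c→[1, 3]}
  12. append(c, 1)  ⇒  FFFFF........  {a→[0]; b→[2]; c→[1, 3, 4]}

bitmap = FFFFF........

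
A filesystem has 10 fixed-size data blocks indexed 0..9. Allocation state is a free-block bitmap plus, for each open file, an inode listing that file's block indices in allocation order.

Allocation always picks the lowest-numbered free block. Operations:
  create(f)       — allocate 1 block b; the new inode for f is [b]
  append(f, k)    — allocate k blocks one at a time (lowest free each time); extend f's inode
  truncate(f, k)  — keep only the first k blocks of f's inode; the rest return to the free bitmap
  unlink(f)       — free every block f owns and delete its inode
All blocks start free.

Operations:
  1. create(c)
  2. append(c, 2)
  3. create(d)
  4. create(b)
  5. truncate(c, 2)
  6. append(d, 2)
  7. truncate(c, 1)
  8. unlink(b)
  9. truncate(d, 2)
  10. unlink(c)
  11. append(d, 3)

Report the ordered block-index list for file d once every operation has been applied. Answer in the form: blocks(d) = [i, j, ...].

create(c): bitmap=F......... | c=[0]
append(c, 2): bitmap=FFF....... | c=[0, 1, 2]
create(d): bitmap=FFFF...... | c=[0, 1, 2] d=[3]
create(b): bitmap=FFFFF..... | b=[4] c=[0, 1, 2] d=[3]
truncate(c, 2): bitmap=FF.FF..... | b=[4] c=[0, 1] d=[3]
append(d, 2): bitmap=FFFFFF.... | b=[4] c=[0, 1] d=[3, 2, 5]
truncate(c, 1): bitmap=F.FFFF.... | b=[4] c=[0] d=[3, 2, 5]
unlink(b): bitmap=F.FF.F.... | c=[0] d=[3, 2, 5]
truncate(d, 2): bitmap=F.FF...... | c=[0] d=[3, 2]
unlink(c): bitmap=..FF...... | d=[3, 2]
append(d, 3): bitmap=FFFFF..... | d=[3, 2, 0, 1, 4]

blocks(d) = [3, 2, 0, 1, 4]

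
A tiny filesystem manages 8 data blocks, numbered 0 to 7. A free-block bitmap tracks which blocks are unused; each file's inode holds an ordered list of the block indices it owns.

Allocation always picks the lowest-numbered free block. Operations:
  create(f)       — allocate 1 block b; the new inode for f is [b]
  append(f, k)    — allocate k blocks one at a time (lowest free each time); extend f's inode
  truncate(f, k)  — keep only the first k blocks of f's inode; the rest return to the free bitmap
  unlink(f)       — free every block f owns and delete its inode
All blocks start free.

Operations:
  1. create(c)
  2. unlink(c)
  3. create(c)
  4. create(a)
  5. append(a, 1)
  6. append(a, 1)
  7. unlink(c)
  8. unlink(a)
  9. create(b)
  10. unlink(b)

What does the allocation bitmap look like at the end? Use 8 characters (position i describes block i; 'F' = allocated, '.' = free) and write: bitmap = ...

bitmap = ........

create(c): bitmap=F....... | c=[0]
unlink(c): bitmap=........ | 
create(c): bitmap=F....... | c=[0]
create(a): bitmap=FF...... | a=[1] c=[0]
append(a, 1): bitmap=FFF..... | a=[1, 2] c=[0]
append(a, 1): bitmap=FFFF.... | a=[1, 2, 3] c=[0]
unlink(c): bitmap=.FFF.... | a=[1, 2, 3]
unlink(a): bitmap=........ | 
create(b): bitmap=F....... | b=[0]
unlink(b): bitmap=........ | 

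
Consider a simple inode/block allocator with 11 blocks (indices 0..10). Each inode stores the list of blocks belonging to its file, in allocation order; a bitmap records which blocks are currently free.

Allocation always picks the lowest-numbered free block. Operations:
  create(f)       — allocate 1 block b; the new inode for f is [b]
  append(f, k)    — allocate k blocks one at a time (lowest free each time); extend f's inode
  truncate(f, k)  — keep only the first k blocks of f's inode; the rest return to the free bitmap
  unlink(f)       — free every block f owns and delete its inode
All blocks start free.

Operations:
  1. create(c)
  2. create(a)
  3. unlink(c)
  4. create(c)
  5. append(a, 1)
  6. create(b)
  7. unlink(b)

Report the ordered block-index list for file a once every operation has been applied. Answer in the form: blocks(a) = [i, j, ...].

after create(c) → c:[0]  free=[F..........]
after create(a) → a:[1], c:[0]  free=[FF.........]
after unlink(c) → a:[1]  free=[.F.........]
after create(c) → a:[1], c:[0]  free=[FF.........]
after append(a, 1) → a:[1, 2], c:[0]  free=[FFF........]
after create(b) → a:[1, 2], b:[3], c:[0]  free=[FFFF.......]
after unlink(b) → a:[1, 2], c:[0]  free=[FFF........]

blocks(a) = [1, 2]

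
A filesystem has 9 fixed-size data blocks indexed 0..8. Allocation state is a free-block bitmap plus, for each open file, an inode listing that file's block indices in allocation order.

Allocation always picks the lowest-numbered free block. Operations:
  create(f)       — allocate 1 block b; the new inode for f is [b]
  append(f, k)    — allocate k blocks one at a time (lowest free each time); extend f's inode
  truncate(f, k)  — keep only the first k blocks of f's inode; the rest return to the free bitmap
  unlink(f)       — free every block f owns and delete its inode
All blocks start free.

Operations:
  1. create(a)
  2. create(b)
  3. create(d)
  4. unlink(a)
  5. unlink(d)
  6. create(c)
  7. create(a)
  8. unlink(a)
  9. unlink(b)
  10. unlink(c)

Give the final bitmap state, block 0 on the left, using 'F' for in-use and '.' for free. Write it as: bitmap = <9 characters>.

create(a): bitmap=F........ | a=[0]
create(b): bitmap=FF....... | a=[0] b=[1]
create(d): bitmap=FFF...... | a=[0] b=[1] d=[2]
unlink(a): bitmap=.FF...... | b=[1] d=[2]
unlink(d): bitmap=.F....... | b=[1]
create(c): bitmap=FF....... | b=[1] c=[0]
create(a): bitmap=FFF...... | a=[2] b=[1] c=[0]
unlink(a): bitmap=FF....... | b=[1] c=[0]
unlink(b): bitmap=F........ | c=[0]
unlink(c): bitmap=......... | 

bitmap = .........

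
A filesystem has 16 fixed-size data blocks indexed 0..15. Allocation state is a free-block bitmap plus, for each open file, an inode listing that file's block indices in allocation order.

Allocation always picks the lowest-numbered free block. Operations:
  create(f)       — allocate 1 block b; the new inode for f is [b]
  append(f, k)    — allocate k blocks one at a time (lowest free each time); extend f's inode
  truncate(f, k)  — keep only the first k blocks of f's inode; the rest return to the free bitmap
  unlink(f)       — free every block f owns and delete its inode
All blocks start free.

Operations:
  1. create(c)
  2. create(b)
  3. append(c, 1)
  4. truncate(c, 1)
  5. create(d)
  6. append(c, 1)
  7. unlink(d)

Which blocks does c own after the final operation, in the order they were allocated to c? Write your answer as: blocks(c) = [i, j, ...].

blocks(c) = [0, 3]

after create(c) → c:[0]  free=[F...............]
after create(b) → b:[1], c:[0]  free=[FF..............]
after append(c, 1) → b:[1], c:[0, 2]  free=[FFF.............]
after truncate(c, 1) → b:[1], c:[0]  free=[FF..............]
after create(d) → b:[1], c:[0], d:[2]  free=[FFF.............]
after append(c, 1) → b:[1], c:[0, 3], d:[2]  free=[FFFF............]
after unlink(d) → b:[1], c:[0, 3]  free=[FF.F............]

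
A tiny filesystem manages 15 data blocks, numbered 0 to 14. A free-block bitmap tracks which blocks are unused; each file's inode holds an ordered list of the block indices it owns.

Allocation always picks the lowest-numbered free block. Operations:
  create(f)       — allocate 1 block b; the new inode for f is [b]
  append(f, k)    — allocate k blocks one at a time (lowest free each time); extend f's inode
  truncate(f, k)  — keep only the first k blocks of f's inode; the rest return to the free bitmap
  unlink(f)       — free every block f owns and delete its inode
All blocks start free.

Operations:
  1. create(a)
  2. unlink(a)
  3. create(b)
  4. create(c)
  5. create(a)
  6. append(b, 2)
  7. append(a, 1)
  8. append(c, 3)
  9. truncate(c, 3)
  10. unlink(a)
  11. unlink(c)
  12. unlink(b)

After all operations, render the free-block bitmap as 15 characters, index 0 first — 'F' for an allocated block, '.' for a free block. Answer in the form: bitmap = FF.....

create(a): bitmap=F.............. | a=[0]
unlink(a): bitmap=............... | 
create(b): bitmap=F.............. | b=[0]
create(c): bitmap=FF............. | b=[0] c=[1]
create(a): bitmap=FFF............ | a=[2] b=[0] c=[1]
append(b, 2): bitmap=FFFFF.......... | a=[2] b=[0, 3, 4] c=[1]
append(a, 1): bitmap=FFFFFF......... | a=[2, 5] b=[0, 3, 4] c=[1]
append(c, 3): bitmap=FFFFFFFFF...... | a=[2, 5] b=[0, 3, 4] c=[1, 6, 7, 8]
truncate(c, 3): bitmap=FFFFFFFF....... | a=[2, 5] b=[0, 3, 4] c=[1, 6, 7]
unlink(a): bitmap=FF.FF.FF....... | b=[0, 3, 4] c=[1, 6, 7]
unlink(c): bitmap=F..FF.......... | b=[0, 3, 4]
unlink(b): bitmap=............... | 

bitmap = ...............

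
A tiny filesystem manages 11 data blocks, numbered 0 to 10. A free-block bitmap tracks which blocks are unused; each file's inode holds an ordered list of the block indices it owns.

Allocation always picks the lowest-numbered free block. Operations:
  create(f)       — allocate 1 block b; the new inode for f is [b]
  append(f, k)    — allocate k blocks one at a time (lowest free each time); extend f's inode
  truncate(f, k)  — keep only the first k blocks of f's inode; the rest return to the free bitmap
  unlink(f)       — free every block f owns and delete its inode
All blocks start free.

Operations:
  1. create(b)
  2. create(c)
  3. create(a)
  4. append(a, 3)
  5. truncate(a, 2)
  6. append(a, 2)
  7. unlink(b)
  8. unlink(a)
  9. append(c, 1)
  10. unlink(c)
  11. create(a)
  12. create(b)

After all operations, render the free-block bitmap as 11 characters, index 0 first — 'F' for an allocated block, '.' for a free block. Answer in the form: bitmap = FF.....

bitmap = FF.........

  1. create(b)  ⇒  F..........  {b→[0]}
  2. create(c)  ⇒  FF.........  {b→[0]; c→[1]}
  3. create(a)  ⇒  FFF........  {a→[2]; b→[0]; c→[1]}
  4. append(a, 3)  ⇒  FFFFFF.....  {a→[2, 3, 4, 5]; b→[0]; c→[1]}
  5. truncate(a, 2)  ⇒  FFFF.......  {a→[2, 3]; b→[0]; c→[1]}
  6. append(a, 2)  ⇒  FFFFFF.....  {a→[2, 3, 4, 5]; b→[0]; c→[1]}
  7. unlink(b)  ⇒  .FFFFF.....  {a→[2, 3, 4, 5]; c→[1]}
  8. unlink(a)  ⇒  .F.........  {c→[1]}
  9. append(c, 1)  ⇒  FF.........  {c→[1, 0]}
  10. unlink(c)  ⇒  ...........  {}
  11. create(a)  ⇒  F..........  {a→[0]}
  12. create(b)  ⇒  FF.........  {a→[0]; b→[1]}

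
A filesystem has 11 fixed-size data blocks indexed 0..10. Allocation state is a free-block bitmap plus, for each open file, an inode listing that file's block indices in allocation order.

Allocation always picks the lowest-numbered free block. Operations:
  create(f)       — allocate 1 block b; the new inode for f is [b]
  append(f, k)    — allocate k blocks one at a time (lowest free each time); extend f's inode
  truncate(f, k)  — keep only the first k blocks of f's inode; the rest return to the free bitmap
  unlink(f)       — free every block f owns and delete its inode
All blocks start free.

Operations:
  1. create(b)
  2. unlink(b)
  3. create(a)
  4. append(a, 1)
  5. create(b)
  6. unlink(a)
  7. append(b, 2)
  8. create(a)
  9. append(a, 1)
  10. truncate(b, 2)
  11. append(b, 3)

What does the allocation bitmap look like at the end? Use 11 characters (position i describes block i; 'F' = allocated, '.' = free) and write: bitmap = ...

  1. create(b)  ⇒  F..........  {b→[0]}
  2. unlink(b)  ⇒  ...........  {}
  3. create(a)  ⇒  F..........  {a→[0]}
  4. append(a, 1)  ⇒  FF.........  {a→[0, 1]}
  5. create(b)  ⇒  FFF........  {a→[0, 1]; b→[2]}
  6. unlink(a)  ⇒  ..F........  {b→[2]}
  7. append(b, 2)  ⇒  FFF........  {b→[2, 0, 1]}
  8. create(a)  ⇒  FFFF.......  {a→[3]; b→[2, 0, 1]}
  9. append(a, 1)  ⇒  FFFFF......  {a→[3, 4]; b→[2, 0, 1]}
  10. truncate(b, 2)  ⇒  F.FFF......  {a→[3, 4]; b→[2, 0]}
  11. append(b, 3)  ⇒  FFFFFFF....  {a→[3, 4]; b→[2, 0, 1, 5, 6]}

bitmap = FFFFFFF....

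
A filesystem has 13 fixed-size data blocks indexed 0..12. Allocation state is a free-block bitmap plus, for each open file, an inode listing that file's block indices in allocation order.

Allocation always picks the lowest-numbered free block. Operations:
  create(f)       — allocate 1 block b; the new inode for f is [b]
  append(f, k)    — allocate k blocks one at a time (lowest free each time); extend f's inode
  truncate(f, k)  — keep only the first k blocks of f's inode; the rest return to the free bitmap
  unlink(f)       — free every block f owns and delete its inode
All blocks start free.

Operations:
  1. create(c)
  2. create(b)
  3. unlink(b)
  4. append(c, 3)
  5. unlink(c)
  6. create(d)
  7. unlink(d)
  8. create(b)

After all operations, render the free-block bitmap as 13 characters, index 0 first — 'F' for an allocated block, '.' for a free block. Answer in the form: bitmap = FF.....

  1. create(c)  ⇒  F............  {c→[0]}
  2. create(b)  ⇒  FF...........  {b→[1]; c→[0]}
  3. unlink(b)  ⇒  F............  {c→[0]}
  4. append(c, 3)  ⇒  FFFF.........  {c→[0, 1, 2, 3]}
  5. unlink(c)  ⇒  .............  {}
  6. create(d)  ⇒  F............  {d→[0]}
  7. unlink(d)  ⇒  .............  {}
  8. create(b)  ⇒  F............  {b→[0]}

bitmap = F............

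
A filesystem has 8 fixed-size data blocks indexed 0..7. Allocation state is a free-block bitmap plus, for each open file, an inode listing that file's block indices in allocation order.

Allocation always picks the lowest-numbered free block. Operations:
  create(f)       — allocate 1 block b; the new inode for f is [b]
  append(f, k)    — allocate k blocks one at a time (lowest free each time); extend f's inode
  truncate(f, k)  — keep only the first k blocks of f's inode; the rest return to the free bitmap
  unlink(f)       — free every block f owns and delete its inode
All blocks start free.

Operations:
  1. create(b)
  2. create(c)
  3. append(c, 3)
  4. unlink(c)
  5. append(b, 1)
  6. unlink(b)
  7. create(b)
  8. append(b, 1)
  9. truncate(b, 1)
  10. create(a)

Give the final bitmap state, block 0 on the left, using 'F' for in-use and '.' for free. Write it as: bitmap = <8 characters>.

create(b): bitmap=F....... | b=[0]
create(c): bitmap=FF...... | b=[0] c=[1]
append(c, 3): bitmap=FFFFF... | b=[0] c=[1, 2, 3, 4]
unlink(c): bitmap=F....... | b=[0]
append(b, 1): bitmap=FF...... | b=[0, 1]
unlink(b): bitmap=........ | 
create(b): bitmap=F....... | b=[0]
append(b, 1): bitmap=FF...... | b=[0, 1]
truncate(b, 1): bitmap=F....... | b=[0]
create(a): bitmap=FF...... | a=[1] b=[0]

bitmap = FF......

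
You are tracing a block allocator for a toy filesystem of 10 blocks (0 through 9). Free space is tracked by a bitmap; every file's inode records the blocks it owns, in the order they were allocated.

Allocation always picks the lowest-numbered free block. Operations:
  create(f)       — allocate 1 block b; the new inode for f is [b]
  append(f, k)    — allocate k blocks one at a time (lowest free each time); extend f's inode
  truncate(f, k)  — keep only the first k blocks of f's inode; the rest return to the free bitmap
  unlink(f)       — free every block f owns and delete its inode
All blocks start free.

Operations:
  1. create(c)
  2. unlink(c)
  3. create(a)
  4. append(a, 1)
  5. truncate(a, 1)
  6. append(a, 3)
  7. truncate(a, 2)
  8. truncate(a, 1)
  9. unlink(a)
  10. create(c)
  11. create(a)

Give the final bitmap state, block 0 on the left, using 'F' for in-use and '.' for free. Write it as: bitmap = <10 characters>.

  1. create(c)  ⇒  F.........  {c→[0]}
  2. unlink(c)  ⇒  ..........  {}
  3. create(a)  ⇒  F.........  {a→[0]}
  4. append(a, 1)  ⇒  FF........  {a→[0, 1]}
  5. truncate(a, 1)  ⇒  F.........  {a→[0]}
  6. append(a, 3)  ⇒  FFFF......  {a→[0, 1, 2, 3]}
  7. truncate(a, 2)  ⇒  FF........  {a→[0, 1]}
  8. truncate(a, 1)  ⇒  F.........  {a→[0]}
  9. unlink(a)  ⇒  ..........  {}
  10. create(c)  ⇒  F.........  {c→[0]}
  11. create(a)  ⇒  FF........  {a→[1]; c→[0]}

bitmap = FF........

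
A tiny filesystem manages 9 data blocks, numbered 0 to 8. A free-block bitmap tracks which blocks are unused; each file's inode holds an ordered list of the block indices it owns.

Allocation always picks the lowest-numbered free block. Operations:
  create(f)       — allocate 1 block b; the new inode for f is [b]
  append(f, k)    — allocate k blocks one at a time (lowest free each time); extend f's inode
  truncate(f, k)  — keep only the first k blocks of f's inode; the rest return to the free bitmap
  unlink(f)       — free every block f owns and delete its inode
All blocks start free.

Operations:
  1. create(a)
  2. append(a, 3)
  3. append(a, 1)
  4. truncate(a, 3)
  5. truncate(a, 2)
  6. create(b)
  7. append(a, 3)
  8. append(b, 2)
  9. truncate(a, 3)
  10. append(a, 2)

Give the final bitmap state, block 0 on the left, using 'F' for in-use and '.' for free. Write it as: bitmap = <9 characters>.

after create(a) → a:[0]  free=[F........]
after append(a, 3) → a:[0, 1, 2, 3]  free=[FFFF.....]
after append(a, 1) → a:[0, 1, 2, 3, 4]  free=[FFFFF....]
after truncate(a, 3) → a:[0, 1, 2]  free=[FFF......]
after truncate(a, 2) → a:[0, 1]  free=[FF.......]
after create(b) → a:[0, 1], b:[2]  free=[FFF......]
after append(a, 3) → a:[0, 1, 3, 4, 5], b:[2]  free=[FFFFFF...]
after append(b, 2) → a:[0, 1, 3, 4, 5], b:[2, 6, 7]  free=[FFFFFFFF.]
after truncate(a, 3) → a:[0, 1, 3], b:[2, 6, 7]  free=[FFFF..FF.]
after append(a, 2) → a:[0, 1, 3, 4, 5], b:[2, 6, 7]  free=[FFFFFFFF.]

bitmap = FFFFFFFF.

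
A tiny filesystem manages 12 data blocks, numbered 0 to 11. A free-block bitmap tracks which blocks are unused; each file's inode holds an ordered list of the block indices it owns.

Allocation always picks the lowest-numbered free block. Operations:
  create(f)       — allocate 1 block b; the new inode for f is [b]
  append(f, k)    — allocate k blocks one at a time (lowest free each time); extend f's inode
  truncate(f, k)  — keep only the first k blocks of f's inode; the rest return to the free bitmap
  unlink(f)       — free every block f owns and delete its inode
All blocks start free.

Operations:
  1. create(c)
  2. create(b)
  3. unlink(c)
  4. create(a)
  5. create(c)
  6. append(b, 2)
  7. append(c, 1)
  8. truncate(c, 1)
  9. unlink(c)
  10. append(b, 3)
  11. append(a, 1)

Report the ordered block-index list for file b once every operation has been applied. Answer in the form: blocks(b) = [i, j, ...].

blocks(b) = [1, 3, 4, 2, 5, 6]

create(c): bitmap=F........... | c=[0]
create(b): bitmap=FF.......... | b=[1] c=[0]
unlink(c): bitmap=.F.......... | b=[1]
create(a): bitmap=FF.......... | a=[0] b=[1]
create(c): bitmap=FFF......... | a=[0] b=[1] c=[2]
append(b, 2): bitmap=FFFFF....... | a=[0] b=[1, 3, 4] c=[2]
append(c, 1): bitmap=FFFFFF...... | a=[0] b=[1, 3, 4] c=[2, 5]
truncate(c, 1): bitmap=FFFFF....... | a=[0] b=[1, 3, 4] c=[2]
unlink(c): bitmap=FF.FF....... | a=[0] b=[1, 3, 4]
append(b, 3): bitmap=FFFFFFF..... | a=[0] b=[1, 3, 4, 2, 5, 6]
append(a, 1): bitmap=FFFFFFFF.... | a=[0, 7] b=[1, 3, 4, 2, 5, 6]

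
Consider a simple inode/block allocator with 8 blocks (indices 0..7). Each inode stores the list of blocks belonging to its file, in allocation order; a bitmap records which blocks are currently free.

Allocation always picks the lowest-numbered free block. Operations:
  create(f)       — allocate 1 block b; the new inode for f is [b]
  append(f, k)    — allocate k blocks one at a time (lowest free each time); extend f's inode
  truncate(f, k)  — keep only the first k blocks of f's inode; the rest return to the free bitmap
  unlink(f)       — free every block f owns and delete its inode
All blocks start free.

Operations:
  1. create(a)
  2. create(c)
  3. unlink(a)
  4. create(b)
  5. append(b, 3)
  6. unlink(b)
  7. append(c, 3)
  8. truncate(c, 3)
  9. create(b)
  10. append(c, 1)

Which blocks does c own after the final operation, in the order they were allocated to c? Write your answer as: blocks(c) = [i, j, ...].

after create(a) → a:[0]  free=[F.......]
after create(c) → a:[0], c:[1]  free=[FF......]
after unlink(a) → c:[1]  free=[.F......]
after create(b) → b:[0], c:[1]  free=[FF......]
after append(b, 3) → b:[0, 2, 3, 4], c:[1]  free=[FFFFF...]
after unlink(b) → c:[1]  free=[.F......]
after append(c, 3) → c:[1, 0, 2, 3]  free=[FFFF....]
after truncate(c, 3) → c:[1, 0, 2]  free=[FFF.....]
after create(b) → b:[3], c:[1, 0, 2]  free=[FFFF....]
after append(c, 1) → b:[3], c:[1, 0, 2, 4]  free=[FFFFF...]

blocks(c) = [1, 0, 2, 4]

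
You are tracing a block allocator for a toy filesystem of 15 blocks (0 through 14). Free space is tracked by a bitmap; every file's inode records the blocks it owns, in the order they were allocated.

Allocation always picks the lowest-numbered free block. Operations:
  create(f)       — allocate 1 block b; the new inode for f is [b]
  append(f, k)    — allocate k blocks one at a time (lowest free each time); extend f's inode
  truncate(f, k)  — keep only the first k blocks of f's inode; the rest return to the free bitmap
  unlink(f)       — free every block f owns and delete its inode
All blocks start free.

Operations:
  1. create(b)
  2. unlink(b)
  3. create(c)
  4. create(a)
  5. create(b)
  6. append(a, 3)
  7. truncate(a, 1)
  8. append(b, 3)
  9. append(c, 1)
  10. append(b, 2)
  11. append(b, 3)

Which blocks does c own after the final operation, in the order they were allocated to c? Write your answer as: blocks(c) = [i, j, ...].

blocks(c) = [0, 6]

after create(b) → b:[0]  free=[F..............]
after unlink(b) →   free=[...............]
after create(c) → c:[0]  free=[F..............]
after create(a) → a:[1], c:[0]  free=[FF.............]
after create(b) → a:[1], b:[2], c:[0]  free=[FFF............]
after append(a, 3) → a:[1, 3, 4, 5], b:[2], c:[0]  free=[FFFFFF.........]
after truncate(a, 1) → a:[1], b:[2], c:[0]  free=[FFF............]
after append(b, 3) → a:[1], b:[2, 3, 4, 5], c:[0]  free=[FFFFFF.........]
after append(c, 1) → a:[1], b:[2, 3, 4, 5], c:[0, 6]  free=[FFFFFFF........]
after append(b, 2) → a:[1], b:[2, 3, 4, 5, 7, 8], c:[0, 6]  free=[FFFFFFFFF......]
after append(b, 3) → a:[1], b:[2, 3, 4, 5, 7, 8, 9, 10, 11], c:[0, 6]  free=[FFFFFFFFFFFF...]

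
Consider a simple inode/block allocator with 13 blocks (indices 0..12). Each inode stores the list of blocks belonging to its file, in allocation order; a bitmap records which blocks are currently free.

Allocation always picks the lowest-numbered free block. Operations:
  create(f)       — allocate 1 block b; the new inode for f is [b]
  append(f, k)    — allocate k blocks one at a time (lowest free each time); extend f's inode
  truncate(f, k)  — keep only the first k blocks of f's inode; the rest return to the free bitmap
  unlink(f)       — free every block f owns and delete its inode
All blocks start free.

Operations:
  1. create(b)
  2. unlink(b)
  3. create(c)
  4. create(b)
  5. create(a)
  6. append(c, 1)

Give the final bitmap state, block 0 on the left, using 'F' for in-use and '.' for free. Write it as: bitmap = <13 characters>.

after create(b) → b:[0]  free=[F............]
after unlink(b) →   free=[.............]
after create(c) → c:[0]  free=[F............]
after create(b) → b:[1], c:[0]  free=[FF...........]
after create(a) → a:[2], b:[1], c:[0]  free=[FFF..........]
after append(c, 1) → a:[2], b:[1], c:[0, 3]  free=[FFFF.........]

bitmap = FFFF.........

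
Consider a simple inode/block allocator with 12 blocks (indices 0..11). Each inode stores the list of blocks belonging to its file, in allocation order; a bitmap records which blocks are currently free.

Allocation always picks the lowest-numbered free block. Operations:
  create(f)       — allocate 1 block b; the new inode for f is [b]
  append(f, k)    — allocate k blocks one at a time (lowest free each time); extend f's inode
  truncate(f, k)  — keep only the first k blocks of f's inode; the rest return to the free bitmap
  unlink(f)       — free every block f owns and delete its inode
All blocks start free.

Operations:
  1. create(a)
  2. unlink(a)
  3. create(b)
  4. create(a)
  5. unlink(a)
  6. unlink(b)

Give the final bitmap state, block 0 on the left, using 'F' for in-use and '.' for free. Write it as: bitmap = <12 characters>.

create(a): bitmap=F........... | a=[0]
unlink(a): bitmap=............ | 
create(b): bitmap=F........... | b=[0]
create(a): bitmap=FF.......... | a=[1] b=[0]
unlink(a): bitmap=F........... | b=[0]
unlink(b): bitmap=............ | 

bitmap = ............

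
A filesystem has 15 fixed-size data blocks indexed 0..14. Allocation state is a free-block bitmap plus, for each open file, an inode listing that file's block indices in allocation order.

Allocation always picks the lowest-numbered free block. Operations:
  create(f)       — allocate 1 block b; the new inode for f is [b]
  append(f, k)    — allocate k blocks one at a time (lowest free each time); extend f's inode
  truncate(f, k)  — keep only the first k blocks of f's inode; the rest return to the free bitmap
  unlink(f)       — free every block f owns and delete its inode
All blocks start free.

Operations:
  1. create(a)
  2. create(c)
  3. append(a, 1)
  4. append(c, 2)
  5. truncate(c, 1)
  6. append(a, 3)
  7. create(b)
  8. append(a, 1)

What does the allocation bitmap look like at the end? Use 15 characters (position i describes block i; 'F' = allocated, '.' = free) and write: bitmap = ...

bitmap = FFFFFFFF.......

  1. create(a)  ⇒  F..............  {a→[0]}
  2. create(c)  ⇒  FF.............  {a→[0]; c→[1]}
  3. append(a, 1)  ⇒  FFF............  {a→[0, 2]; c→[1]}
  4. append(c, 2)  ⇒  FFFFF..........  {a→[0, 2]; c→[1, 3, 4]}
  5. truncate(c, 1)  ⇒  FFF............  {a→[0, 2]; c→[1]}
  6. append(a, 3)  ⇒  FFFFFF.........  {a→[0, 2, 3, 4, 5]; c→[1]}
  7. create(b)  ⇒  FFFFFFF........  {a→[0, 2, 3, 4, 5]; b→[6]; c→[1]}
  8. append(a, 1)  ⇒  FFFFFFFF.......  {a→[0, 2, 3, 4, 5, 7]; b→[6]; c→[1]}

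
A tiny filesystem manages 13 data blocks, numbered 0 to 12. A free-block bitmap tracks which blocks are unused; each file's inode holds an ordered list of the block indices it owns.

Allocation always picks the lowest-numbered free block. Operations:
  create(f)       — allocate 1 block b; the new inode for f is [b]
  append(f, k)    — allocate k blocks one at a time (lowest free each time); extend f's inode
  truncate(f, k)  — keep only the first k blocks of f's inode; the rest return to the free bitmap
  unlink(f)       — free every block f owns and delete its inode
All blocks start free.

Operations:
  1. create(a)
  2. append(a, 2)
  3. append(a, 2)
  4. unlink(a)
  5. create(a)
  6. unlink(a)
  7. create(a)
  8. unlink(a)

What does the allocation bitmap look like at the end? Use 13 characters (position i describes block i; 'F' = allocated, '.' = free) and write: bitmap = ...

after create(a) → a:[0]  free=[F............]
after append(a, 2) → a:[0, 1, 2]  free=[FFF..........]
after append(a, 2) → a:[0, 1, 2, 3, 4]  free=[FFFFF........]
after unlink(a) →   free=[.............]
after create(a) → a:[0]  free=[F............]
after unlink(a) →   free=[.............]
after create(a) → a:[0]  free=[F............]
after unlink(a) →   free=[.............]

bitmap = .............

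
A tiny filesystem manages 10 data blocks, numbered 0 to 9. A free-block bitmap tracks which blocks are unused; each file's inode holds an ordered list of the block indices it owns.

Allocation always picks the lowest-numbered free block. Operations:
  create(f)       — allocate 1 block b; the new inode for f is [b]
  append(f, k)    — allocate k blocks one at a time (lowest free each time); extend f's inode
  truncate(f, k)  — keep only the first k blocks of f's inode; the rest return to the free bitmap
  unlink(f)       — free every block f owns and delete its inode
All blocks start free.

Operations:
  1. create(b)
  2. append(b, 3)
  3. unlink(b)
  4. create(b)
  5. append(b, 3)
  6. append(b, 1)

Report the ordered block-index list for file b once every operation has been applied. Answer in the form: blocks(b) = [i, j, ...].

create(b): bitmap=F......... | b=[0]
append(b, 3): bitmap=FFFF...... | b=[0, 1, 2, 3]
unlink(b): bitmap=.......... | 
create(b): bitmap=F......... | b=[0]
append(b, 3): bitmap=FFFF...... | b=[0, 1, 2, 3]
append(b, 1): bitmap=FFFFF..... | b=[0, 1, 2, 3, 4]

blocks(b) = [0, 1, 2, 3, 4]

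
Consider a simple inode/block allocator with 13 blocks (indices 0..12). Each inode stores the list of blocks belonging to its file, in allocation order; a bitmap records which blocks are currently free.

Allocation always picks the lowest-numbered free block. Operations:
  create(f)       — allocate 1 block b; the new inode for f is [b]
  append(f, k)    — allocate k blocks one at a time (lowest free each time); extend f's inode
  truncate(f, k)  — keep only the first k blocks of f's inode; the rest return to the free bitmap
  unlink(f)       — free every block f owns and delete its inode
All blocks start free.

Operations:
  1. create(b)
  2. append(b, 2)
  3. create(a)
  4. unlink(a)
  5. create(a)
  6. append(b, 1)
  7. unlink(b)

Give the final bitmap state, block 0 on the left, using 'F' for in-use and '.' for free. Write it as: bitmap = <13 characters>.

bitmap = ...F.........

  1. create(b)  ⇒  F............  {b→[0]}
  2. append(b, 2)  ⇒  FFF..........  {b→[0, 1, 2]}
  3. create(a)  ⇒  FFFF.........  {a→[3]; b→[0, 1, 2]}
  4. unlink(a)  ⇒  FFF..........  {b→[0, 1, 2]}
  5. create(a)  ⇒  FFFF.........  {a→[3]; b→[0, 1, 2]}
  6. append(b, 1)  ⇒  FFFFF........  {a→[3]; b→[0, 1, 2, 4]}
  7. unlink(b)  ⇒  ...F.........  {a→[3]}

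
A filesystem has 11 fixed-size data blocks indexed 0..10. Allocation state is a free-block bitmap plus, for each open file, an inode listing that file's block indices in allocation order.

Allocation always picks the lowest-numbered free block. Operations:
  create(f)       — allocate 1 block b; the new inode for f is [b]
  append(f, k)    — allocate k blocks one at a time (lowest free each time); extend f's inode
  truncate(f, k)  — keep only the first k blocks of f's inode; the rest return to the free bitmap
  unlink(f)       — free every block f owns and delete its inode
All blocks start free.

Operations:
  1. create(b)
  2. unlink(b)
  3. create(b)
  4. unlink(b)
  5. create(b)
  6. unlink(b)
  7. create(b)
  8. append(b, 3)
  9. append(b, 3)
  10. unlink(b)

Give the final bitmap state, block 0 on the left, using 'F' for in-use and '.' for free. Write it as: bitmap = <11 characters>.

bitmap = ...........

[1] create(b) — b=0 (map F..........)
[2] unlink(b) —  (map ...........)
[3] create(b) — b=0 (map F..........)
[4] unlink(b) —  (map ...........)
[5] create(b) — b=0 (map F..........)
[6] unlink(b) —  (map ...........)
[7] create(b) — b=0 (map F..........)
[8] append(b, 3) — b=0,1,2,3 (map FFFF.......)
[9] append(b, 3) — b=0,1,2,3,4,5,6 (map FFFFFFF....)
[10] unlink(b) —  (map ...........)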